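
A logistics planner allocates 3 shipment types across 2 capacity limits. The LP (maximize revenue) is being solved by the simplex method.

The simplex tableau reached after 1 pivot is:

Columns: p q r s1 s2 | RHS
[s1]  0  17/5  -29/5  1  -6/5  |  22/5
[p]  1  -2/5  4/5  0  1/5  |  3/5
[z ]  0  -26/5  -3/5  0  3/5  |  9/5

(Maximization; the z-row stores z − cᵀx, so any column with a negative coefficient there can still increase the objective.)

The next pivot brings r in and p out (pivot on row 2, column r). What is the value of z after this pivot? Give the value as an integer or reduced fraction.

Minimum ratio for r: (3/5)/(4/5) = 3/4.
z changes by −(z-row coeff of r)·ratio = −(-3/5)·(3/4) = 9/20.
New z = 9/5 + (9/20) = 9/4.

9/4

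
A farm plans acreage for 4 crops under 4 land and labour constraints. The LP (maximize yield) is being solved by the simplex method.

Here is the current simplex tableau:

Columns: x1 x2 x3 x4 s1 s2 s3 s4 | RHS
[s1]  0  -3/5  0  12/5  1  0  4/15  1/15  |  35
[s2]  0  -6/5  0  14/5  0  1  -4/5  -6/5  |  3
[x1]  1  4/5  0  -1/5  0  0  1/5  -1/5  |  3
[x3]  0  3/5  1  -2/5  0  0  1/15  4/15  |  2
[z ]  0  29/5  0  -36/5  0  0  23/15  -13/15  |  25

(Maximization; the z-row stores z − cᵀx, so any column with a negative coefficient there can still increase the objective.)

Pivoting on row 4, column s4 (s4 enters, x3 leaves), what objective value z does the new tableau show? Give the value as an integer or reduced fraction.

63/2

Minimum ratio for s4: 2/(4/15) = 15/2.
z changes by −(z-row coeff of s4)·ratio = −(-13/15)·(15/2) = 13/2.
New z = 25 + (13/2) = 63/2.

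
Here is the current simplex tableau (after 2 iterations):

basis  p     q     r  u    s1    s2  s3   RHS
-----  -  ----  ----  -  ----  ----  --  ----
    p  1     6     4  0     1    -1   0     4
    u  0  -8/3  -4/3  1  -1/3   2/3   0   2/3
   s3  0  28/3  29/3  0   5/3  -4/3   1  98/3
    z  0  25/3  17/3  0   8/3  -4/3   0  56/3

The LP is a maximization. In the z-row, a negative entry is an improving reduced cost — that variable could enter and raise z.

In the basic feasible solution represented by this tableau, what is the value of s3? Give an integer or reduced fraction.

98/3

s3 is basic (row 3); its value is the RHS of that row: 98/3.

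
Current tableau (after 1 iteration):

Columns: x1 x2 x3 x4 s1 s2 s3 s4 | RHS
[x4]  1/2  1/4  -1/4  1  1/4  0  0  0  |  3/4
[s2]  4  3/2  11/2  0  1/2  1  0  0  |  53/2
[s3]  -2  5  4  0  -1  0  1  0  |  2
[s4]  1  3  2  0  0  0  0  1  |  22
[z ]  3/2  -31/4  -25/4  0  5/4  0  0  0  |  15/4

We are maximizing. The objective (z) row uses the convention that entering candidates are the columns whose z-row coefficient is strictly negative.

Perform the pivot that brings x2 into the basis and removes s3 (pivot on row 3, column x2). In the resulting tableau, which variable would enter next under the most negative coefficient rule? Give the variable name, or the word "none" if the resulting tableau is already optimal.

x1

Pivot element 5. New z-row = old z-row − (-31/4)·(row 3/5).
Updated z-row coefficients: x1: -8/5, x2: 0, x3: -1/20, x4: 0, s1: -3/10, s2: 0, s3: 31/20, s4: 0.
The most negative is -8/5 in column x1, so x1 would enter next.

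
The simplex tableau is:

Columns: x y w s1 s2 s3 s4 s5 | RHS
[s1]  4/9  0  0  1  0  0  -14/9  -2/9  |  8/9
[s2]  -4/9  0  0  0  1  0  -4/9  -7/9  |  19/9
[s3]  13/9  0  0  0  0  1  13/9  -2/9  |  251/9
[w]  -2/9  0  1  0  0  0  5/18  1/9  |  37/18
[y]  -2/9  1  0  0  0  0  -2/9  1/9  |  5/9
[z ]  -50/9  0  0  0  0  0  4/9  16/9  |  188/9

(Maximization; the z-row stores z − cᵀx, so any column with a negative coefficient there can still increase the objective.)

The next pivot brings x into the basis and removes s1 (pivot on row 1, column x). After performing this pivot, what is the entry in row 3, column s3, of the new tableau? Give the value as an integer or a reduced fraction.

1

Pivot element is row 1, column x: 4/9.
Normalize row 1: new (row 1, s3) = 0/(4/9) = 0.
row 3 ← row 3 − (13/9)·(new row 1): 1 − (13/9)·0 = 1.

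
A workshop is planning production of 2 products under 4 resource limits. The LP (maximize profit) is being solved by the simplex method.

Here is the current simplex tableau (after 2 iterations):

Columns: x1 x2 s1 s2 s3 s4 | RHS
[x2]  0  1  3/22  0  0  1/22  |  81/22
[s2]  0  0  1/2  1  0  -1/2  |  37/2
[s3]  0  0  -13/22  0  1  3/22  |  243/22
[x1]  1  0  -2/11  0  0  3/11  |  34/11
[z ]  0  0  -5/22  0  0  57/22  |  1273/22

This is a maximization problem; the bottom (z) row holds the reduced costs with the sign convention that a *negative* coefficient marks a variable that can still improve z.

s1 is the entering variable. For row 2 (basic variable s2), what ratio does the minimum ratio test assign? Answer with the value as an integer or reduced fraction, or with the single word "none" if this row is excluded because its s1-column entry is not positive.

37

Ratio = RHS / (s1 entry) = (37/2) / (1/2) = 37.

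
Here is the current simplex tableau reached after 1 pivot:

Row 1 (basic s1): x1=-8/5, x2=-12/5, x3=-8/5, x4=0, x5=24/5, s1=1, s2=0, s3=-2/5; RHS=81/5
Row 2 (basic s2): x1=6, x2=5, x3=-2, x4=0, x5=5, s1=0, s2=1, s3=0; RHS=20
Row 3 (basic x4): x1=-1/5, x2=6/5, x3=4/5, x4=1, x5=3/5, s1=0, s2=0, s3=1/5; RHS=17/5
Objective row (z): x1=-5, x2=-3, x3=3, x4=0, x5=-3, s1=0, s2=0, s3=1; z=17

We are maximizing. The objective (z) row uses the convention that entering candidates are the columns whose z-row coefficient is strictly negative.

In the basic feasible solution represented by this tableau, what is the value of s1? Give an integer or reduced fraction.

s1 is basic (row 1); its value is the RHS of that row: 81/5.

81/5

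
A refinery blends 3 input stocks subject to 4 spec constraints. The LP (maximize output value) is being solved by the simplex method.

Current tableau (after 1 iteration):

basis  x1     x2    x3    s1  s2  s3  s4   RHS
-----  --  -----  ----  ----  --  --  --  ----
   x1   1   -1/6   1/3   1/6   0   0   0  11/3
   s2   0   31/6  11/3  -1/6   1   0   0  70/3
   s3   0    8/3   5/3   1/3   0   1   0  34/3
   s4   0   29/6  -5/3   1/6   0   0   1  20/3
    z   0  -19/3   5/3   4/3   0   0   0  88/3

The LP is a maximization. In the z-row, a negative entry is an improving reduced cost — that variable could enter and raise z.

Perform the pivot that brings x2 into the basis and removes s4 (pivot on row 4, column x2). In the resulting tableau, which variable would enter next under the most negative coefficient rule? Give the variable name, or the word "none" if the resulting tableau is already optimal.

Pivot element 29/6. New z-row = old z-row − (-19/3)·(row 4/(29/6)).
Updated z-row coefficients: x1: 0, x2: 0, x3: -15/29, s1: 45/29, s2: 0, s3: 0, s4: 38/29.
The most negative is -15/29 in column x3, so x3 would enter next.

x3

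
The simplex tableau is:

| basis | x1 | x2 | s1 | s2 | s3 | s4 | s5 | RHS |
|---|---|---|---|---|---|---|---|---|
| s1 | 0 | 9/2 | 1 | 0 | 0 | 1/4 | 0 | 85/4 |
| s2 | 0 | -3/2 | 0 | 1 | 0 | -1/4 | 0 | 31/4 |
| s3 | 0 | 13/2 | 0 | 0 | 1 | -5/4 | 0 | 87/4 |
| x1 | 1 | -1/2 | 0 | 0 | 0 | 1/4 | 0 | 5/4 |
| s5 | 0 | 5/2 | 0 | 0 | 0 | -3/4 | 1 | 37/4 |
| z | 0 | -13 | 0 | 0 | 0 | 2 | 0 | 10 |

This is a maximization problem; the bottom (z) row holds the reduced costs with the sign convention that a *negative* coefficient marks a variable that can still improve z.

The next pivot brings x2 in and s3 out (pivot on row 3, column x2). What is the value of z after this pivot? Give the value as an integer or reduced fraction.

107/2

Minimum ratio for x2: (87/4)/(13/2) = 87/26.
z changes by −(z-row coeff of x2)·ratio = −(-13)·(87/26) = 87/2.
New z = 10 + (87/2) = 107/2.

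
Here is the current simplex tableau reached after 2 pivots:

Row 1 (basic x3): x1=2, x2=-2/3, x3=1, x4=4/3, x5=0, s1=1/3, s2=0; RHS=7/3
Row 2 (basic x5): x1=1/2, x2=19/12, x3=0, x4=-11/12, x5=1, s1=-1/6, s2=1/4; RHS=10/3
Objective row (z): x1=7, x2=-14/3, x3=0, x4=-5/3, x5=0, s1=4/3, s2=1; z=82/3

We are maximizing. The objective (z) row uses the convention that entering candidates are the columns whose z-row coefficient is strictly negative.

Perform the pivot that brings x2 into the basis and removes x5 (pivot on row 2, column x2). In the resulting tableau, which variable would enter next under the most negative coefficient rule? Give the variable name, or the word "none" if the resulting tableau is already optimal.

Pivot element 19/12. New z-row = old z-row − (-14/3)·(row 2/(19/12)).
Updated z-row coefficients: x1: 161/19, x2: 0, x3: 0, x4: -83/19, x5: 56/19, s1: 16/19, s2: 33/19.
The most negative is -83/19 in column x4, so x4 would enter next.

x4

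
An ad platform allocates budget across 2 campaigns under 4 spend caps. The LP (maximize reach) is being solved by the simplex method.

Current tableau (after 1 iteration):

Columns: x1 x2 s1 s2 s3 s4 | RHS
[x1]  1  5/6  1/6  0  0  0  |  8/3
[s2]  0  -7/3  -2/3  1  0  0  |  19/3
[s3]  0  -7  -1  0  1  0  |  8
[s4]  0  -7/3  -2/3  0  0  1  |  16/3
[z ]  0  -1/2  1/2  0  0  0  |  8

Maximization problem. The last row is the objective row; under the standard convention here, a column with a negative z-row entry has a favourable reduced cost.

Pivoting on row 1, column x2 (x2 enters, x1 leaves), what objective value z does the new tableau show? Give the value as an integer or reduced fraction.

Minimum ratio for x2: (8/3)/(5/6) = 16/5.
z changes by −(z-row coeff of x2)·ratio = −(-1/2)·(16/5) = 8/5.
New z = 8 + (8/5) = 48/5.

48/5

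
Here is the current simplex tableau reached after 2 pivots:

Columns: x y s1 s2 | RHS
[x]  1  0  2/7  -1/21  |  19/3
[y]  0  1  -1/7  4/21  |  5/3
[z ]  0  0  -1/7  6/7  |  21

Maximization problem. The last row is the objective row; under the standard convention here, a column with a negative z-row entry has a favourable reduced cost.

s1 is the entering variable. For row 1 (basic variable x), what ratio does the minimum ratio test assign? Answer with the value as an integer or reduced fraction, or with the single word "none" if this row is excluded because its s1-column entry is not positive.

133/6

Ratio = RHS / (s1 entry) = (19/3) / (2/7) = 133/6.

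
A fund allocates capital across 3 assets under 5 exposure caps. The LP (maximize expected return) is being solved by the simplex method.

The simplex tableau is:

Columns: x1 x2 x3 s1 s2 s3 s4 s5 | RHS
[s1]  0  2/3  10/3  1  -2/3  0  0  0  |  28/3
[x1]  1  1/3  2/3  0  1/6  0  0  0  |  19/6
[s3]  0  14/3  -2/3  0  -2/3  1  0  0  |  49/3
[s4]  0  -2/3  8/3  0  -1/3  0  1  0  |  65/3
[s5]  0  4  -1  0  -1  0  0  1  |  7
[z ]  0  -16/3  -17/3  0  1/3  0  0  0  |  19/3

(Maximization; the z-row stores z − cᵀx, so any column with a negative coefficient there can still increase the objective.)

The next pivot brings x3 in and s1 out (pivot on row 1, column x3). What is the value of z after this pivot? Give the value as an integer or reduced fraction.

111/5

Minimum ratio for x3: (28/3)/(10/3) = 14/5.
z changes by −(z-row coeff of x3)·ratio = −(-17/3)·(14/5) = 238/15.
New z = 19/3 + (238/15) = 111/5.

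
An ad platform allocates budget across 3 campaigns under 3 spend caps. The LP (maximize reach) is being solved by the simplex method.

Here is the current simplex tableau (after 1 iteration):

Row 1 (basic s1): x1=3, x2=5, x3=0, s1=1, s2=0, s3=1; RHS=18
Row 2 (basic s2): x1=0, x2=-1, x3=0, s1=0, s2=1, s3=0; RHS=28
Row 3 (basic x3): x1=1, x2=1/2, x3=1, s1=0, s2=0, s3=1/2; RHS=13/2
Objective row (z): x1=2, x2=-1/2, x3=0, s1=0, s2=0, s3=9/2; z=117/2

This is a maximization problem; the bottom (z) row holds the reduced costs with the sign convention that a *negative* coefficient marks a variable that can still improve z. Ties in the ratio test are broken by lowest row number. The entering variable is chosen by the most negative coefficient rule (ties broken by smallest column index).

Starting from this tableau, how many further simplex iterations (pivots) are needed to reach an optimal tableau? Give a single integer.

1

pivot: x2 in, s1 out → z = 603/10
No improving column remains; optimal.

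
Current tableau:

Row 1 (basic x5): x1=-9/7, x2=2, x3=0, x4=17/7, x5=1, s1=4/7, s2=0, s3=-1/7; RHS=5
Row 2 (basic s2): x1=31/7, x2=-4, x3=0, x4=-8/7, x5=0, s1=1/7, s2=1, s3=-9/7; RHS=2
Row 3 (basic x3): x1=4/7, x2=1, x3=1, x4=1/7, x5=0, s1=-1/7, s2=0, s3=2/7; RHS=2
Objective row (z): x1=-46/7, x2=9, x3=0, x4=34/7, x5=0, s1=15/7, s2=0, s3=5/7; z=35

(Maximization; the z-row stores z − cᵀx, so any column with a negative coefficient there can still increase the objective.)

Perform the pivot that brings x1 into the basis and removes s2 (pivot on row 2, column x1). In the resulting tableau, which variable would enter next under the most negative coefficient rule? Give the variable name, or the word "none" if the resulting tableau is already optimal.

Pivot element 31/7. New z-row = old z-row − (-46/7)·(row 2/(31/7)).
Updated z-row coefficients: x1: 0, x2: 95/31, x3: 0, x4: 98/31, x5: 0, s1: 73/31, s2: 46/31, s3: -37/31.
The most negative is -37/31 in column s3, so s3 would enter next.

s3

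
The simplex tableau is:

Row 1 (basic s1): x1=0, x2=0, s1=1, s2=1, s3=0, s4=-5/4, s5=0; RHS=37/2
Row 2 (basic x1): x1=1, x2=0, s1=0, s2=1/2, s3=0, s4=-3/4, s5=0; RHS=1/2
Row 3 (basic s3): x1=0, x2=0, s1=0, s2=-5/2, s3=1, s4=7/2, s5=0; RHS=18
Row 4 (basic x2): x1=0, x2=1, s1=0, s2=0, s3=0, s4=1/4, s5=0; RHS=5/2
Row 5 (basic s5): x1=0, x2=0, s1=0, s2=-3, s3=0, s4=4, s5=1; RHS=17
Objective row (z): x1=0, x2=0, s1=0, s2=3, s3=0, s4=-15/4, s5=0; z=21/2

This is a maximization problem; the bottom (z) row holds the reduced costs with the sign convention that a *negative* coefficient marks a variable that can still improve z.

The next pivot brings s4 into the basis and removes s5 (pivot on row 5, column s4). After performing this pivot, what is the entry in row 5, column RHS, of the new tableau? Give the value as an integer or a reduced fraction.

17/4

Pivot element is row 5, column s4: 4.
Normalize row 5: new (row 5, RHS) = 17/4 = 17/4.
Row 5 is the pivot row, so the entry is 17/4.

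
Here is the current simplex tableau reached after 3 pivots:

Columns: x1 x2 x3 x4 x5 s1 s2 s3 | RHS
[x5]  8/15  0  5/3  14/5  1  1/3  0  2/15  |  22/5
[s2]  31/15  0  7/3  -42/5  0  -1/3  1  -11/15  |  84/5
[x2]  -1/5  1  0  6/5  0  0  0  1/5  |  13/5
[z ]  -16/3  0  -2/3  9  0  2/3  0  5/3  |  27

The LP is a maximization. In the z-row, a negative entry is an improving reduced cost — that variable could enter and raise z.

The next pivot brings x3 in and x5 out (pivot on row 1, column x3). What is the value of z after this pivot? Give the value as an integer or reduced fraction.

Minimum ratio for x3: (22/5)/(5/3) = 66/25.
z changes by −(z-row coeff of x3)·ratio = −(-2/3)·(66/25) = 44/25.
New z = 27 + (44/25) = 719/25.

719/25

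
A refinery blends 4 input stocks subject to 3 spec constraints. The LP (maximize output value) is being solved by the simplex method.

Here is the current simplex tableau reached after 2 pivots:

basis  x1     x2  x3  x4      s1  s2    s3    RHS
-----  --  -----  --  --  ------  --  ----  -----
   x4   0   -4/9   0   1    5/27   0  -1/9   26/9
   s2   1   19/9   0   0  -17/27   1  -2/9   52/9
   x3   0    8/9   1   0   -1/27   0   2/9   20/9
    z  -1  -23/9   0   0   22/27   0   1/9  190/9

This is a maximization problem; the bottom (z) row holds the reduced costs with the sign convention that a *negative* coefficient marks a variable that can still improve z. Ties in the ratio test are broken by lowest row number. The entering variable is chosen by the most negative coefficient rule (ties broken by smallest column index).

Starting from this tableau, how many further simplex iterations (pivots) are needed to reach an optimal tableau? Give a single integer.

pivot: x2 in, x3 out → z = 55/2
pivot: x1 in, s2 out → z = 28
No improving column remains; optimal.

2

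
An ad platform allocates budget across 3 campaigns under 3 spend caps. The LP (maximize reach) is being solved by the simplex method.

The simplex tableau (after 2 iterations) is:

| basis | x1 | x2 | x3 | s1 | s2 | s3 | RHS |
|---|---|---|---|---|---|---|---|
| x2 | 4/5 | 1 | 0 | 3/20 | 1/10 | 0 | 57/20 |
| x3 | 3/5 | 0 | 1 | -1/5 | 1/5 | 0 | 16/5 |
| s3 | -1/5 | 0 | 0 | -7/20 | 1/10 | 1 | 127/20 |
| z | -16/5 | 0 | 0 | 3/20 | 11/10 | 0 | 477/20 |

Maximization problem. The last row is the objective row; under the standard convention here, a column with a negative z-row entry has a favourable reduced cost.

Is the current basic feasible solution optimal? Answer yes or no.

Column x1 has objective-row coefficient -16/5, which is negative; an improving pivot exists, so not yet optimal.

no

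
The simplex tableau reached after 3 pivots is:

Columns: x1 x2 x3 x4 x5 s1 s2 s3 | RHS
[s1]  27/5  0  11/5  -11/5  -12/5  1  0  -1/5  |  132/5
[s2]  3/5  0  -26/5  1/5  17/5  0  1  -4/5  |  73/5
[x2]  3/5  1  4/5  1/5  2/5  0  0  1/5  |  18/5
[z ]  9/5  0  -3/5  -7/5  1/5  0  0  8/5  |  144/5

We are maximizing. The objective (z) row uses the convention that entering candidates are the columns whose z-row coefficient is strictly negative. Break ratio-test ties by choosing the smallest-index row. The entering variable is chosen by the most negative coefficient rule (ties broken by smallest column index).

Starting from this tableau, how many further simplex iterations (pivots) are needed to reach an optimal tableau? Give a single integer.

pivot: x4 in, x2 out → z = 54
No improving column remains; optimal.

1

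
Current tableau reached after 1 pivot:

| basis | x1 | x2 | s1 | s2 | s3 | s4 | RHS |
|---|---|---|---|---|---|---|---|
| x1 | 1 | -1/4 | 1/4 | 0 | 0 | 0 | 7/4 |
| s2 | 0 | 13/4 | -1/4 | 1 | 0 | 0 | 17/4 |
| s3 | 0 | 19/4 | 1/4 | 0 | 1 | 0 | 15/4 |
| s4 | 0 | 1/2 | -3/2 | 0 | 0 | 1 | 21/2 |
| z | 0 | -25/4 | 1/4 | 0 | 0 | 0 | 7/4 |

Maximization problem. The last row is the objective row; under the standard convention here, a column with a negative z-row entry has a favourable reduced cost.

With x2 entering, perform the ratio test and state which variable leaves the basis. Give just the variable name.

Ratios: row 1 (x1): entry -1/4 ≤ 0, skip; row 2 (s2): (17/4)/(13/4) = 17/13; row 3 (s3): (15/4)/(19/4) = 15/19; row 4 (s4): (21/2)/(1/2) = 21.
Minimum ratio 15/19 is in the s3 row, so s3 leaves.

s3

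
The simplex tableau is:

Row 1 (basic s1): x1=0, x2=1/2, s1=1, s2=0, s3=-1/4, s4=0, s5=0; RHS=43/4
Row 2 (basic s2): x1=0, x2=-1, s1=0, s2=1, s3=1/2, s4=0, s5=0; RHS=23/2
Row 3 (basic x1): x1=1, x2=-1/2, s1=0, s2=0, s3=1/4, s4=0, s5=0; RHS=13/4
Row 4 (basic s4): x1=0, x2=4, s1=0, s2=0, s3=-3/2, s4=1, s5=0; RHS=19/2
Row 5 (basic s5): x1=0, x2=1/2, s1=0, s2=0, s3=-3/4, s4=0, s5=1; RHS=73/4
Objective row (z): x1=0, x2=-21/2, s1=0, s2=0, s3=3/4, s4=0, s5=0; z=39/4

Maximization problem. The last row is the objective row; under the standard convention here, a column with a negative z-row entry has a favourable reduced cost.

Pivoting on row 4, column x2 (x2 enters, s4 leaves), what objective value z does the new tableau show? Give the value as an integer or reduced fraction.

Minimum ratio for x2: (19/2)/4 = 19/8.
z changes by −(z-row coeff of x2)·ratio = −(-21/2)·(19/8) = 399/16.
New z = 39/4 + (399/16) = 555/16.

555/16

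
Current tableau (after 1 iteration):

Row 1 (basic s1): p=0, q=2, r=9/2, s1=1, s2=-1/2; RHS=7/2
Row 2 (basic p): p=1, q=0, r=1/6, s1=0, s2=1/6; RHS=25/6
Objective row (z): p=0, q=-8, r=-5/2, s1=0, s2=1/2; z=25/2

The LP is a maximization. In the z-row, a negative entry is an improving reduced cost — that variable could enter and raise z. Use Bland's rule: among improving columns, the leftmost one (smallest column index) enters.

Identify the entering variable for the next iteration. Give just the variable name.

Objective-row coefficients: p: 0, q: -8, r: -5/2, s1: 0, s2: 1/2.
Improving columns: q, r. Bland's rule picks the smallest column index → q.

q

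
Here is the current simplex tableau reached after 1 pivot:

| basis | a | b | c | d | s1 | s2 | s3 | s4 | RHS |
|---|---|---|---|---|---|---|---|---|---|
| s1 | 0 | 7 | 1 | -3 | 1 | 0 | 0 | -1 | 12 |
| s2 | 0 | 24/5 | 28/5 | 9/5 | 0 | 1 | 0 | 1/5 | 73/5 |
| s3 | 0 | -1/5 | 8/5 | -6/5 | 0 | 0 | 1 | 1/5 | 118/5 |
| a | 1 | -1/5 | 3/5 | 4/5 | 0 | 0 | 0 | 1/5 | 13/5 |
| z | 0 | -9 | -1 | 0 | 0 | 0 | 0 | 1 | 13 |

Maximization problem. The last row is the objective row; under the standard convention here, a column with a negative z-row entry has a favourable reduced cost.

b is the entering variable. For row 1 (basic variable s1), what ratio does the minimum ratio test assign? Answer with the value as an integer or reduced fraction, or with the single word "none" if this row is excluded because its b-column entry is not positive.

12/7

Ratio = RHS / (b entry) = 12 / 7 = 12/7.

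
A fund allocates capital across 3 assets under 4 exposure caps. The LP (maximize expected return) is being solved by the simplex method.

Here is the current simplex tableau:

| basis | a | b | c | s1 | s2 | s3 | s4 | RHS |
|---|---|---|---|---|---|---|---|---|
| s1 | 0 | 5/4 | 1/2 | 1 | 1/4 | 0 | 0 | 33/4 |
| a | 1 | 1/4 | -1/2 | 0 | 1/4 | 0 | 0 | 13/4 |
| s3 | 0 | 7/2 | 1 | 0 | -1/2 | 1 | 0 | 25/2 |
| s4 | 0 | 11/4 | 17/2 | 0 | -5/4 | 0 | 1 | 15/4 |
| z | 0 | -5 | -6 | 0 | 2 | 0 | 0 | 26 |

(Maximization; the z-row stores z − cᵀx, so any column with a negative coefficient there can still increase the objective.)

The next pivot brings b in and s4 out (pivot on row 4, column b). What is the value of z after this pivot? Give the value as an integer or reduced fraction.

Minimum ratio for b: (15/4)/(11/4) = 15/11.
z changes by −(z-row coeff of b)·ratio = −(-5)·(15/11) = 75/11.
New z = 26 + (75/11) = 361/11.

361/11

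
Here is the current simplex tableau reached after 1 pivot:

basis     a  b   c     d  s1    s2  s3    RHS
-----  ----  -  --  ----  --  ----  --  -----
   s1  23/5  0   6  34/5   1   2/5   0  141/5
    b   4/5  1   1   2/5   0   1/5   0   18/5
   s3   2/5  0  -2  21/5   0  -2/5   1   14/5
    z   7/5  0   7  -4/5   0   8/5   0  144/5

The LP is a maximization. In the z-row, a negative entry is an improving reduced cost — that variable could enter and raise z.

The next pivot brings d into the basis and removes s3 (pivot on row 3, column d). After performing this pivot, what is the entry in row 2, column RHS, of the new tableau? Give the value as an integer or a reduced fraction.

Pivot element is row 3, column d: 21/5.
Normalize row 3: new (row 3, RHS) = (14/5)/(21/5) = 2/3.
row 2 ← row 2 − (2/5)·(new row 3): 18/5 − (2/5)·(2/3) = 10/3.

10/3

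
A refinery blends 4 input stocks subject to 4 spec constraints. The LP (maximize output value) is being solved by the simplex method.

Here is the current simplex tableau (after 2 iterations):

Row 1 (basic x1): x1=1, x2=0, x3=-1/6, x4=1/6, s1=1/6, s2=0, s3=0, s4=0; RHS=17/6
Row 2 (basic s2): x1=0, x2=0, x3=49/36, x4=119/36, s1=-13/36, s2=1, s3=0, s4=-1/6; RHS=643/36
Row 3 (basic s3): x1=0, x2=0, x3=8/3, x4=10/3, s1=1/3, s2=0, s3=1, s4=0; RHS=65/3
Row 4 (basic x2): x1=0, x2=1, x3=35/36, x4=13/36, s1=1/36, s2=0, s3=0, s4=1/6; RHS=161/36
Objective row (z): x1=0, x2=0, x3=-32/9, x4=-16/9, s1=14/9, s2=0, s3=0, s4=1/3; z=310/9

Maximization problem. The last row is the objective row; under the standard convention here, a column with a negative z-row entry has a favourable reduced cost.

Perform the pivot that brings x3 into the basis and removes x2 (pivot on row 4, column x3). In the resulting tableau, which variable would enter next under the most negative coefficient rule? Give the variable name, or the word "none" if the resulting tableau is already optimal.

x4

Pivot element 35/36. New z-row = old z-row − (-32/9)·(row 4/(35/36)).
Updated z-row coefficients: x1: 0, x2: 128/35, x3: 0, x4: -16/35, s1: 58/35, s2: 0, s3: 0, s4: 33/35.
The most negative is -16/35 in column x4, so x4 would enter next.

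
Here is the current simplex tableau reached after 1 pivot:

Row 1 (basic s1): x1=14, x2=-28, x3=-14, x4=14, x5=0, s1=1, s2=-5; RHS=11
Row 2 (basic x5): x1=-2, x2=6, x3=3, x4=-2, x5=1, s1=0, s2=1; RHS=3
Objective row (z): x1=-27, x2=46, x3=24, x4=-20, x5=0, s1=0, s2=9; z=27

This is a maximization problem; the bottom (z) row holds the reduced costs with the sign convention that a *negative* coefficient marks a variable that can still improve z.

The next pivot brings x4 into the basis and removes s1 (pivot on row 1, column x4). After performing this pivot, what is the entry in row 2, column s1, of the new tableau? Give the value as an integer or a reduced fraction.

Pivot element is row 1, column x4: 14.
Normalize row 1: new (row 1, s1) = 1/14 = 1/14.
row 2 ← row 2 − (-2)·(new row 1): 0 − (-2)·(1/14) = 1/7.

1/7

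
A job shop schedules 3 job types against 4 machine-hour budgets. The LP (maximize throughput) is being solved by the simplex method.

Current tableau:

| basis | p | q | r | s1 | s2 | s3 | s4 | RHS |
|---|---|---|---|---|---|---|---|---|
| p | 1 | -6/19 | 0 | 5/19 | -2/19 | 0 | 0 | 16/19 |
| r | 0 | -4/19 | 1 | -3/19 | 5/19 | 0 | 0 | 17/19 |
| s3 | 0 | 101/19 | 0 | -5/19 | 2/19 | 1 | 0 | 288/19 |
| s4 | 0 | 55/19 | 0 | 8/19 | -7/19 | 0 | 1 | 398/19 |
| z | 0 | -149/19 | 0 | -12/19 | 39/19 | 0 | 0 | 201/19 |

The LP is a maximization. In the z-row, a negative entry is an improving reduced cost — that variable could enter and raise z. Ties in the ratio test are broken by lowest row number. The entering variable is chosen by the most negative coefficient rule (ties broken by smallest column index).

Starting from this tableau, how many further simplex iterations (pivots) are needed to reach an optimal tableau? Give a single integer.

pivot: q in, s3 out → z = 3327/101
pivot: s1 in, p out → z = 1003/25
No improving column remains; optimal.

2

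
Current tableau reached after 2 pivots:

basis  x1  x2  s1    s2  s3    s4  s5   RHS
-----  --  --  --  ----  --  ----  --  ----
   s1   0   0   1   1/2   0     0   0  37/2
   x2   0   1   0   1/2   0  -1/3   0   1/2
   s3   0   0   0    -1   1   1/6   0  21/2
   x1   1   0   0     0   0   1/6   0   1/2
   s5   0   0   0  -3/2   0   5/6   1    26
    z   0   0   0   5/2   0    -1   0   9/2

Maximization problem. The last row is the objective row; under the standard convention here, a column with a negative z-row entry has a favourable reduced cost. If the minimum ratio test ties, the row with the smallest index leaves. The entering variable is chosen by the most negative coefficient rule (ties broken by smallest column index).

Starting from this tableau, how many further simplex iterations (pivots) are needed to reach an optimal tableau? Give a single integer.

pivot: s4 in, x1 out → z = 15/2
No improving column remains; optimal.

1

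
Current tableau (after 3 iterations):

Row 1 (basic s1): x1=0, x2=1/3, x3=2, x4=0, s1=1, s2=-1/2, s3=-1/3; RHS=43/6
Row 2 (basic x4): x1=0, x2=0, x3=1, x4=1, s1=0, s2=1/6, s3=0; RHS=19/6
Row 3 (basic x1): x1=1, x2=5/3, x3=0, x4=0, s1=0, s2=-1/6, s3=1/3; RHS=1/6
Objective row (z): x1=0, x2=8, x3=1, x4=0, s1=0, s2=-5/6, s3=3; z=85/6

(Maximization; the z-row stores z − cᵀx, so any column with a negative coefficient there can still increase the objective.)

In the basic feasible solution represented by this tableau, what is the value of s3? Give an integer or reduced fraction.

s3 is nonbasic (not in the basis column), so its value in the current BFS is 0.

0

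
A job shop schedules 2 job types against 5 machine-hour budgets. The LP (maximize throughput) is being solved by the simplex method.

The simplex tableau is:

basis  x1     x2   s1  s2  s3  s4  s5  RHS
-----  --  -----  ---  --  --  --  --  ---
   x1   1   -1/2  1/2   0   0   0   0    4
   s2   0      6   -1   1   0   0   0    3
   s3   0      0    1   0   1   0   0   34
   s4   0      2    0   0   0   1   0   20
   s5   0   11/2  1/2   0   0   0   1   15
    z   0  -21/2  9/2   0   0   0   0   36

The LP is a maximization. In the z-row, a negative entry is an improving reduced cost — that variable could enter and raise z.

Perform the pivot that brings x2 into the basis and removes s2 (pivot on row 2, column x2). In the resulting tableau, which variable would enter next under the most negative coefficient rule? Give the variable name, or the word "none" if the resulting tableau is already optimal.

none

Pivot element 6. New z-row = old z-row − (-21/2)·(row 2/6).
Updated z-row coefficients: x1: 0, x2: 0, s1: 11/4, s2: 7/4, s3: 0, s4: 0, s5: 0.
No coefficient is strictly negative; the tableau after this pivot is optimal.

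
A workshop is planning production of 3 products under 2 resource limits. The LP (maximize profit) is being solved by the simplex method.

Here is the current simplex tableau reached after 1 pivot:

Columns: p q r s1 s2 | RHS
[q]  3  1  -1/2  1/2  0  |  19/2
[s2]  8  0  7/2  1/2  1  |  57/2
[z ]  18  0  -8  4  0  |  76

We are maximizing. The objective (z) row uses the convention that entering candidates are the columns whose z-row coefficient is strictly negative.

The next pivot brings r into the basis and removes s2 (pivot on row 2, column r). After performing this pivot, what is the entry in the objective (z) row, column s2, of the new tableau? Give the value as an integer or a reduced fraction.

16/7

Pivot element is row 2, column r: 7/2.
Normalize row 2: new (row 2, s2) = 1/(7/2) = 2/7.
z-row ← z-row − (-8)·(new row 2): 0 − (-8)·(2/7) = 16/7.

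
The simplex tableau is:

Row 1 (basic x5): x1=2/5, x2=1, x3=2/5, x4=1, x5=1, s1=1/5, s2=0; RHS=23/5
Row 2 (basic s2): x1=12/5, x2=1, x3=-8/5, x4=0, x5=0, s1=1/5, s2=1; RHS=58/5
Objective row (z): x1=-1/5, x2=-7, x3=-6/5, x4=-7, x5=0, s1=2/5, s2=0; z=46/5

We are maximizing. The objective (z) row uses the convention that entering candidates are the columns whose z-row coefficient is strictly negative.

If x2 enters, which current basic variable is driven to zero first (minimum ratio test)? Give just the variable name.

x5

Ratios: row 1 (x5): (23/5)/1 = 23/5; row 2 (s2): (58/5)/1 = 58/5.
Minimum ratio 23/5 is in the x5 row, so x5 leaves.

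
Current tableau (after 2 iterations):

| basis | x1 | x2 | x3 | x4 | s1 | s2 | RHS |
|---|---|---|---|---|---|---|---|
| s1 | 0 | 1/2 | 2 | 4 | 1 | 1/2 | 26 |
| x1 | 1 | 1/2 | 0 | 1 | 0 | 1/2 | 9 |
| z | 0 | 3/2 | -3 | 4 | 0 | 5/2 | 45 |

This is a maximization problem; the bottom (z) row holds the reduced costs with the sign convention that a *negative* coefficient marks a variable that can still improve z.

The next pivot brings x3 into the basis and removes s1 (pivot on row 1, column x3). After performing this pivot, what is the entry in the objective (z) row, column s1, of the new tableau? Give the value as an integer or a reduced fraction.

Pivot element is row 1, column x3: 2.
Normalize row 1: new (row 1, s1) = 1/2 = 1/2.
z-row ← z-row − (-3)·(new row 1): 0 − (-3)·(1/2) = 3/2.

3/2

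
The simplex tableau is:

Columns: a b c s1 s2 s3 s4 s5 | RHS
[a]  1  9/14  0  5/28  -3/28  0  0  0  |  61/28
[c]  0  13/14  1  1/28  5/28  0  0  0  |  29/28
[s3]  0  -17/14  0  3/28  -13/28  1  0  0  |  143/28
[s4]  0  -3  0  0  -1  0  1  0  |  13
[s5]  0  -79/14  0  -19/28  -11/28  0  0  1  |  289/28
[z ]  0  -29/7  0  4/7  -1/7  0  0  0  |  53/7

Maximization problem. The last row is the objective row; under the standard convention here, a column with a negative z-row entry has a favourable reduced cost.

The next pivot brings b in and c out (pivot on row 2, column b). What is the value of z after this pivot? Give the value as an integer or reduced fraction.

317/26

Minimum ratio for b: (29/28)/(13/14) = 29/26.
z changes by −(z-row coeff of b)·ratio = −(-29/7)·(29/26) = 841/182.
New z = 53/7 + (841/182) = 317/26.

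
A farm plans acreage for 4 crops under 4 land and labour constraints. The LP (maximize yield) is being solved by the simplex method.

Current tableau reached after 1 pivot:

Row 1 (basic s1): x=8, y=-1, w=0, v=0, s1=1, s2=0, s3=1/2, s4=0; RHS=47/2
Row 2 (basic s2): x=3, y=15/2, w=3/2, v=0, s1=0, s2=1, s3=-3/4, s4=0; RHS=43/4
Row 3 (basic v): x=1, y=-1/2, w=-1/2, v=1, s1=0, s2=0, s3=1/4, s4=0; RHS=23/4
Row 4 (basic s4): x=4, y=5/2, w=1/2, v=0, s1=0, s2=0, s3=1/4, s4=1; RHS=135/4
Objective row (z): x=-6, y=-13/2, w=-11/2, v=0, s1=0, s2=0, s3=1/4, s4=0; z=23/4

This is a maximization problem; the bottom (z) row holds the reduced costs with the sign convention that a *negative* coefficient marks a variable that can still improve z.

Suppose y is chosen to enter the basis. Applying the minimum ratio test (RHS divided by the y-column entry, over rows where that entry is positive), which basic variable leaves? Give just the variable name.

Ratios: row 1 (s1): entry -1 ≤ 0, skip; row 2 (s2): (43/4)/(15/2) = 43/30; row 3 (v): entry -1/2 ≤ 0, skip; row 4 (s4): (135/4)/(5/2) = 27/2.
Minimum ratio 43/30 is in the s2 row, so s2 leaves.

s2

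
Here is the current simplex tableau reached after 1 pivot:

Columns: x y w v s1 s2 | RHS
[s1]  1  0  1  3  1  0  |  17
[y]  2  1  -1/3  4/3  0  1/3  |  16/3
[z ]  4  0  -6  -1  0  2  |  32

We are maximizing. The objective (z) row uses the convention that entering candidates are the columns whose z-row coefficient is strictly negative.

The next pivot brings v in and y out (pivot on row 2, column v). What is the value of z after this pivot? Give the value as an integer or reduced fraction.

36

Minimum ratio for v: (16/3)/(4/3) = 4.
z changes by −(z-row coeff of v)·ratio = −(-1)·4 = 4.
New z = 32 + 4 = 36.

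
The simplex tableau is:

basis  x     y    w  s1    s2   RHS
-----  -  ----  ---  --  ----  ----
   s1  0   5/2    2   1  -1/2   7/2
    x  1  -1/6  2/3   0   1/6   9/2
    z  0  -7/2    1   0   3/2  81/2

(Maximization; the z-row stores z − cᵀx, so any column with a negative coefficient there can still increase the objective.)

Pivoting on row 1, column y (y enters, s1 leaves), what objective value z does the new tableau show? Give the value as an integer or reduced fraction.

Minimum ratio for y: (7/2)/(5/2) = 7/5.
z changes by −(z-row coeff of y)·ratio = −(-7/2)·(7/5) = 49/10.
New z = 81/2 + (49/10) = 227/5.

227/5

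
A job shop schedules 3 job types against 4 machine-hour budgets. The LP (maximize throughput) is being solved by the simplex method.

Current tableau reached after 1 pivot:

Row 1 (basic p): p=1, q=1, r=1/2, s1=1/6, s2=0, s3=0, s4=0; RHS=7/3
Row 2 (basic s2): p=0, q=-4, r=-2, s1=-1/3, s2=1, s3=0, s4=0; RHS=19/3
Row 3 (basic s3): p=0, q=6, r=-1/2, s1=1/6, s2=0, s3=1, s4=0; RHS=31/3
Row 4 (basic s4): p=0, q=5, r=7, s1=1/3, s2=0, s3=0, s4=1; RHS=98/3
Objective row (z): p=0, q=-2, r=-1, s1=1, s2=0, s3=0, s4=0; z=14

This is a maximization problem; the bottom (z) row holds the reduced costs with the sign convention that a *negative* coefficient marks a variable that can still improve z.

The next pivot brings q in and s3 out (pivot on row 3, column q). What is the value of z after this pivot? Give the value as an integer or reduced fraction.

157/9

Minimum ratio for q: (31/3)/6 = 31/18.
z changes by −(z-row coeff of q)·ratio = −(-2)·(31/18) = 31/9.
New z = 14 + (31/9) = 157/9.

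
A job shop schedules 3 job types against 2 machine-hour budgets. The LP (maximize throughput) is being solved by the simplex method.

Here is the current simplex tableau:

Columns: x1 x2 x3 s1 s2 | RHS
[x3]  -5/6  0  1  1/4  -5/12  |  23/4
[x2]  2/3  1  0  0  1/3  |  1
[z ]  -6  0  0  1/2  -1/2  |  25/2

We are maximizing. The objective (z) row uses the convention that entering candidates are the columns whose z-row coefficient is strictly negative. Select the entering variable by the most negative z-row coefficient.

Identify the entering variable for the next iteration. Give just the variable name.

x1

Objective-row coefficients: x1: -6, x2: 0, x3: 0, s1: 1/2, s2: -1/2.
The most negative is -6 in column x1, so x1 enters.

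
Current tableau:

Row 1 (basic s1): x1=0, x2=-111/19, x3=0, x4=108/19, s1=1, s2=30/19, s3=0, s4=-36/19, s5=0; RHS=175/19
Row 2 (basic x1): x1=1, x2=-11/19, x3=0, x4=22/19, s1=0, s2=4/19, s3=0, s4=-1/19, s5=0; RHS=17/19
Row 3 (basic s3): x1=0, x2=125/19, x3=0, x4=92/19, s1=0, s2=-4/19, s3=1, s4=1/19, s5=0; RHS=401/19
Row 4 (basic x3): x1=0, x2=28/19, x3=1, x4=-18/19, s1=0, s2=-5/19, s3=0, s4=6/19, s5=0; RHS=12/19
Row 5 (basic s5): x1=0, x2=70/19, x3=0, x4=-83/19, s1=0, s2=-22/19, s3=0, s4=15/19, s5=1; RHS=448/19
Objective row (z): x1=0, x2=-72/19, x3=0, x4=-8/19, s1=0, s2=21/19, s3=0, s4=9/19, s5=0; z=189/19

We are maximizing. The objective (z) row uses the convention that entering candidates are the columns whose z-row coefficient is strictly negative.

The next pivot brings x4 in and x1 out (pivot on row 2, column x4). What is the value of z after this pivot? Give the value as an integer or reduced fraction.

113/11

Minimum ratio for x4: (17/19)/(22/19) = 17/22.
z changes by −(z-row coeff of x4)·ratio = −(-8/19)·(17/22) = 68/209.
New z = 189/19 + (68/209) = 113/11.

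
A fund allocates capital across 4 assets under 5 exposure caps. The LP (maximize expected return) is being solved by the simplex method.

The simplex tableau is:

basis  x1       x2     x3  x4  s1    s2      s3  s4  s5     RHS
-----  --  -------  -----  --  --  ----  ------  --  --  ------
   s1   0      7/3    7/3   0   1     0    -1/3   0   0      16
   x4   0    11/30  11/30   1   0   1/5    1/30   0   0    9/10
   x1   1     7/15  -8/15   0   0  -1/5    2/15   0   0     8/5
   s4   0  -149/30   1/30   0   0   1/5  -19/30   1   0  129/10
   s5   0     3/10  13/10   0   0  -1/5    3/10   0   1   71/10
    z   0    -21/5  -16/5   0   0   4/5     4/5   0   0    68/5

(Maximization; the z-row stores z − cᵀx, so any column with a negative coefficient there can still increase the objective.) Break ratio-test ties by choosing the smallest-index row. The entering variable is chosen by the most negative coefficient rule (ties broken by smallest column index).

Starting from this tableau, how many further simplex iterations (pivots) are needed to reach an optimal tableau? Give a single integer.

pivot: x2 in, x4 out → z = 263/11
No improving column remains; optimal.

1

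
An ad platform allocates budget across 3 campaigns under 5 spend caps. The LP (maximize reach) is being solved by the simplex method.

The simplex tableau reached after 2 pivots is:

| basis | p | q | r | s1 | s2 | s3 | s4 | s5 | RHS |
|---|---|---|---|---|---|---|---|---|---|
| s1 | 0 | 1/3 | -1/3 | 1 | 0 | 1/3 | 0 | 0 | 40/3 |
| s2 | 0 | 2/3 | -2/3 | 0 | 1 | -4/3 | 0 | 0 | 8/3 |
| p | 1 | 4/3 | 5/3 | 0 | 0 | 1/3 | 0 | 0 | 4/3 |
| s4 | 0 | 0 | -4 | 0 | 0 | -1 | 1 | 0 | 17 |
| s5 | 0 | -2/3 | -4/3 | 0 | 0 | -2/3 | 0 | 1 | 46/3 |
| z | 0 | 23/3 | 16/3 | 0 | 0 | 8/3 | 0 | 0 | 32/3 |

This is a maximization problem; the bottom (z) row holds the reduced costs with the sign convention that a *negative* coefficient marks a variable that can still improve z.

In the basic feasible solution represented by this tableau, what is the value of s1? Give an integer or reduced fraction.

40/3

s1 is basic (row 1); its value is the RHS of that row: 40/3.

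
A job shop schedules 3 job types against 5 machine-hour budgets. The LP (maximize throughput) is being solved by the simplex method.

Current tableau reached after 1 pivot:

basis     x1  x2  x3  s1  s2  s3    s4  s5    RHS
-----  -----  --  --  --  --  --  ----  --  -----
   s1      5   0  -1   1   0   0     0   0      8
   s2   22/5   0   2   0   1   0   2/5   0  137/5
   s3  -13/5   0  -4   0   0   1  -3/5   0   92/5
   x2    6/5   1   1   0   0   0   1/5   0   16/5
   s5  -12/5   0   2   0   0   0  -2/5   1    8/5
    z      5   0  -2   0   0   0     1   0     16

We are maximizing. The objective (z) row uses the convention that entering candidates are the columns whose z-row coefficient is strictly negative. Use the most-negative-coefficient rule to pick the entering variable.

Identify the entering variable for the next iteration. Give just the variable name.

x3

Objective-row coefficients: x1: 5, x2: 0, x3: -2, s1: 0, s2: 0, s3: 0, s4: 1, s5: 0.
The most negative is -2 in column x3, so x3 enters.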